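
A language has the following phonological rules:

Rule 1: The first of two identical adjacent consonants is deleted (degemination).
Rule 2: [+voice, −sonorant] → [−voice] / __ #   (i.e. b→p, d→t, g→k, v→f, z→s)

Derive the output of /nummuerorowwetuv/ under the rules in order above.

Rule 1 (degemination): /mm/ is a geminate; the first /m/ deletes. /ww/ is a geminate; the first /w/ deletes. /nummuerorowwetuv/ → numuerorowetuv.
Rule 2 (final devoicing): /v/ is a voiced obstruent in word-final position, so it devoices to [f]. /numuerorowetuv/ → numuerorowetuf.

numuerorowetuf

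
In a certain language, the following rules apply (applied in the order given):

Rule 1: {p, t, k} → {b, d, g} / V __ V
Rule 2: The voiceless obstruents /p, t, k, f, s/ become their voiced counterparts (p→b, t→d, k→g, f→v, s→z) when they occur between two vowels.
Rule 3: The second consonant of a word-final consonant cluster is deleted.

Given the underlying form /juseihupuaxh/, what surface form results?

juzeihubuax

Rule 1 (intervocalic voicing): /p/ is a voiceless stop between vowels /u/ and /u/, so it voices to [b]. /juseihupuaxh/ → juseihubuaxh.
Rule 2 (intervocalic voicing): /s/ is a voiceless obstruent between vowels /u/ and /e/, so it voices to [z]. /juseihubuaxh/ → juzeihubuaxh.
Rule 3 (final cluster simplification): /h/ is the second consonant of a word-final cluster /xh/, so it deletes. /juzeihubuaxh/ → juzeihubuax.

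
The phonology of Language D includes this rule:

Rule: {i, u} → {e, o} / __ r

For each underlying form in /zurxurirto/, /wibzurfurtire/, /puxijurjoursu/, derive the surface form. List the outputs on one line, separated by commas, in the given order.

/zurxurirto/: /u/ is a high vowel immediately before /r/, so it lowers to [o]. /u/ is a high vowel immediately before /r/, so it lowers to [o]. /i/ is a high vowel immediately before /r/, so it lowers to [e]. → [zorxorerto].
/wibzurfurtire/: /u/ is a high vowel immediately before /r/, so it lowers to [o]. /u/ is a high vowel immediately before /r/, so it lowers to [o]. /i/ is a high vowel immediately before /r/, so it lowers to [e]. → [wibzorfortere].
/puxijurjoursu/: /u/ is a high vowel immediately before /r/, so it lowers to [o]. /u/ is a high vowel immediately before /r/, so it lowers to [o]. → [puxijorjoorsu].

zorxorerto, wibzorfortere, puxijorjoorsu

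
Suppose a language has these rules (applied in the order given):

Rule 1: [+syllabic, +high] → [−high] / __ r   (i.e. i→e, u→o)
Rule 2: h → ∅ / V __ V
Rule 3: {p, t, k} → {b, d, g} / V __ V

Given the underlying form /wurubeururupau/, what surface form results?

worubeororubau

Rule 1 (pre-rhotic lowering): /u/ is a high vowel immediately before /r/, so it lowers to [o]. /u/ is a high vowel immediately before /r/, so it lowers to [o]. /u/ is a high vowel immediately before /r/, so it lowers to [o]. /wurubeururupau/ → worubeororupau.
Rule 2 (intervocalic h-deletion): no segment meets the environment; /worubeororupau/ is unchanged.
Rule 3 (intervocalic voicing): /p/ is a voiceless stop between vowels /u/ and /a/, so it voices to [b]. /worubeororupau/ → worubeororubau.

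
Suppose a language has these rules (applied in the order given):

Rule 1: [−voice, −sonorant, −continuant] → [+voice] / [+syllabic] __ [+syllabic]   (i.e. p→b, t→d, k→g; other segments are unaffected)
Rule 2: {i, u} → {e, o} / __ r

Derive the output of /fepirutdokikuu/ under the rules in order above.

feberutdogiguu

Rule 1 (intervocalic voicing): /p/ is a voiceless stop between vowels /e/ and /i/, so it voices to [b]. /k/ is a voiceless stop between vowels /o/ and /i/, so it voices to [g]. /k/ is a voiceless stop between vowels /i/ and /u/, so it voices to [g]. /fepirutdokikuu/ → febirutdogiguu.
Rule 2 (pre-rhotic lowering): /i/ is a high vowel immediately before /r/, so it lowers to [e]. /febirutdogiguu/ → feberutdogiguu.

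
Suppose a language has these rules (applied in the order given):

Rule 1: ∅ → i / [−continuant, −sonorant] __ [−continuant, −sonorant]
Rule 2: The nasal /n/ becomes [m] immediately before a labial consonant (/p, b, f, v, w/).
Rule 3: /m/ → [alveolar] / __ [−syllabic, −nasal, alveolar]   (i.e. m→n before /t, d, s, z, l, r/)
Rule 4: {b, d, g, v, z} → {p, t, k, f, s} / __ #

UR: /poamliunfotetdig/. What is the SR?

Rule 1 (stop-cluster i-epenthesis): /t/ and /d/ form a stop–stop cluster, so [i] is inserted between them. /poamliunfotetdig/ → poamliunfotetidig.
Rule 2 (nasal place assimilation): /n/ precedes the labial consonant /f/, so it assimilates in place to [m]. /poamliunfotetidig/ → poamliumfotetidig.
Rule 3 (nasal place assimilation): /m/ precedes the alveolar consonant /l/, so it assimilates in place to [n]. /poamliumfotetidig/ → poanliumfotetidig.
Rule 4 (final devoicing): /g/ is a voiced obstruent in word-final position, so it devoices to [k]. /poanliumfotetidig/ → poanliumfotetidik.

poanliumfotetidik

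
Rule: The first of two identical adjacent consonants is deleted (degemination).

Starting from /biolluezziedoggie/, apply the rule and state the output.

/ll/ is a geminate; the first /l/ deletes.
/zz/ is a geminate; the first /z/ deletes.
/gg/ is a geminate; the first /g/ deletes.
The other instances of /b/, /l/, /z/, /d/, /g/ do not occur in the required environment and remain unchanged.
Surface form: [biolueziedogie].

biolueziedogie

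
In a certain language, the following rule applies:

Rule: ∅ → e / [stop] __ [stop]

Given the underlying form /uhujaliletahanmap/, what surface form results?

uhujaliletahanmap

No segment of /uhujaliletahanmap/ meets the structural description of the rule, so the form surfaces unchanged.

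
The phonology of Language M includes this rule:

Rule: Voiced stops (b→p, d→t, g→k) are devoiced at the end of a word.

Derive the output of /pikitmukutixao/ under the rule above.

No segment of /pikitmukutixao/ meets the structural description of the rule, so the form surfaces unchanged.

pikitmukutixao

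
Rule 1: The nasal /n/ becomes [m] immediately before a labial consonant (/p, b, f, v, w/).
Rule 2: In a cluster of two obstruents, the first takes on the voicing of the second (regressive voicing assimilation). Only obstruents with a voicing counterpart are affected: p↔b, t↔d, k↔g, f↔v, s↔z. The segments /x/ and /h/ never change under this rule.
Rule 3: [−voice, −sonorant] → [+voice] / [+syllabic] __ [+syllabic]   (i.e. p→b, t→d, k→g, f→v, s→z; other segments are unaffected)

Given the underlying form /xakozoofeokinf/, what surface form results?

Rule 1 (nasal place assimilation): /n/ precedes the labial consonant /f/, so it assimilates in place to [m]. /xakozoofeokinf/ → xakozoofeokimf.
Rule 2 (regressive voicing assimilation): no segment meets the environment; /xakozoofeokimf/ is unchanged.
Rule 3 (intervocalic voicing): /k/ is a voiceless obstruent between vowels /a/ and /o/, so it voices to [g]. /f/ is a voiceless obstruent between vowels /o/ and /e/, so it voices to [v]. /k/ is a voiceless obstruent between vowels /o/ and /i/, so it voices to [g]. /xakozoofeokimf/ → xagozooveogimf.

xagozooveogimf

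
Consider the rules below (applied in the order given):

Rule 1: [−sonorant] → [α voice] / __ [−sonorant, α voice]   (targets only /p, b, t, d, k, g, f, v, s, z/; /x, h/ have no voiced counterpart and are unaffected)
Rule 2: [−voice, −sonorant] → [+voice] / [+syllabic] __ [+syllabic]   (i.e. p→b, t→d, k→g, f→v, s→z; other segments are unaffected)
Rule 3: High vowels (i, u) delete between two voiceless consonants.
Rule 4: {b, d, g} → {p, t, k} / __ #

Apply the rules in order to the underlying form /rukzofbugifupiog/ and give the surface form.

rugzovbugivubiok

Rule 1 (regressive voicing assimilation): /k/ precedes the voiced obstruent /z/, so it voices to [g] by assimilation. /f/ precedes the voiced obstruent /b/, so it voices to [v] by assimilation. /rukzofbugifupiog/ → rugzovbugifupiog.
Rule 2 (intervocalic voicing): /f/ is a voiceless obstruent between vowels /i/ and /u/, so it voices to [v]. /p/ is a voiceless obstruent between vowels /u/ and /i/, so it voices to [b]. /rugzovbugifupiog/ → rugzovbugivubiog.
Rule 3 (high vowel syncope): no segment meets the environment; /rugzovbugivubiog/ is unchanged.
Rule 4 (final devoicing): /g/ is a voiced stop in word-final position, so it devoices to [k]. /rugzovbugivubiog/ → rugzovbugivubiok.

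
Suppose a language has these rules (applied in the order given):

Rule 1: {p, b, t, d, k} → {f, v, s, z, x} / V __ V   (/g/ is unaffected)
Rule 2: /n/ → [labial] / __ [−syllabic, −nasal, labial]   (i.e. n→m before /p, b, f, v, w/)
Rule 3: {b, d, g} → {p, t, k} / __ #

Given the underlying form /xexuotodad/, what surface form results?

xexuosozat

Rule 1 (intervocalic spirantization): /t/ is a stop between vowels /o/ and /o/, so it spirantizes to the fricative [s]. /d/ is a stop between vowels /o/ and /a/, so it spirantizes to the fricative [z]. /xexuotodad/ → xexuosozad.
Rule 2 (nasal place assimilation): no segment meets the environment; /xexuosozad/ is unchanged.
Rule 3 (final devoicing): /d/ is a voiced stop in word-final position, so it devoices to [t]. /xexuosozad/ → xexuosozat.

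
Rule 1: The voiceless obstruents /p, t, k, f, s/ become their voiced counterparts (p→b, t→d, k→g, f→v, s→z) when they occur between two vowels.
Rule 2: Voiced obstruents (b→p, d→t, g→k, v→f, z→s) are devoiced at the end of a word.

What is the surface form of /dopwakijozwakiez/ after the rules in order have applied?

Rule 1 (intervocalic voicing): /k/ is a voiceless obstruent between vowels /a/ and /i/, so it voices to [g]. /k/ is a voiceless obstruent between vowels /a/ and /i/, so it voices to [g]. /dopwakijozwakiez/ → dopwagijozwagiez.
Rule 2 (final devoicing): /z/ is a voiced obstruent in word-final position, so it devoices to [s]. /dopwagijozwagiez/ → dopwagijozwagies.

dopwagijozwagies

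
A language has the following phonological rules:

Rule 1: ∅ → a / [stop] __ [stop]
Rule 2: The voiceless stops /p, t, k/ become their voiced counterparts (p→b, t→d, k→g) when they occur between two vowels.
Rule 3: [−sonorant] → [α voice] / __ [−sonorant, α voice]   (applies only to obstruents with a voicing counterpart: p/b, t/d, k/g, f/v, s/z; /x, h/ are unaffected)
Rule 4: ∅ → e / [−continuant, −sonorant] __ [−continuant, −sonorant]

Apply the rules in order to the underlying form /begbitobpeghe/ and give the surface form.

Rule 1 (stop-cluster a-epenthesis): /g/ and /b/ form a stop–stop cluster, so [a] is inserted between them. /b/ and /p/ form a stop–stop cluster, so [a] is inserted between them. /begbitobpeghe/ → begabitobapeghe.
Rule 2 (intervocalic voicing): /t/ is a voiceless stop between vowels /i/ and /o/, so it voices to [d]. /p/ is a voiceless stop between vowels /a/ and /e/, so it voices to [b]. /begabitobapeghe/ → begabidobabeghe.
Rule 3 (regressive voicing assimilation): /g/ precedes the voiceless obstruent /h/, so it devoices to [k] by assimilation. /begabidobabeghe/ → begabidobabekhe.
Rule 4 (stop-cluster e-epenthesis): no segment meets the environment; /begabidobabekhe/ is unchanged.

begabidobabekhe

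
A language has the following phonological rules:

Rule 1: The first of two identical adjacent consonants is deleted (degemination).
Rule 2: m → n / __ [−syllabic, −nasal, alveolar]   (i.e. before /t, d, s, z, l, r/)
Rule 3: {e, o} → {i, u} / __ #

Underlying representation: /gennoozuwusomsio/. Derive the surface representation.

genoozuwusonsiu

Rule 1 (degemination): /nn/ is a geminate; the first /n/ deletes. /gennoozuwusomsio/ → genoozuwusomsio.
Rule 2 (nasal place assimilation): /m/ precedes the alveolar consonant /s/, so it assimilates in place to [n]. /genoozuwusomsio/ → genoozuwusonsio.
Rule 3 (final vowel raising): /o/ is a mid vowel in word-final position, so it raises to [u]. /genoozuwusonsio/ → genoozuwusonsiu.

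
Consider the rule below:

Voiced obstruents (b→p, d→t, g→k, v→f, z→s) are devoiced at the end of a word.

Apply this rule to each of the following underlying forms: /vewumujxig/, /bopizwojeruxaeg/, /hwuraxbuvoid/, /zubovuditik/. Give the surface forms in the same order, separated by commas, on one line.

/vewumujxig/: /g/ is a voiced obstruent in word-final position, so it devoices to [k]. → [vewumujxik].
/bopizwojeruxaeg/: /g/ is a voiced obstruent in word-final position, so it devoices to [k]. → [bopizwojeruxaek].
/hwuraxbuvoid/: /d/ is a voiced obstruent in word-final position, so it devoices to [t]. → [hwuraxbuvoit].
/zubovuditik/: the rule's environment is not met; surfaces unchanged as [zubovuditik].

vewumujxik, bopizwojeruxaek, hwuraxbuvoit, zubovuditik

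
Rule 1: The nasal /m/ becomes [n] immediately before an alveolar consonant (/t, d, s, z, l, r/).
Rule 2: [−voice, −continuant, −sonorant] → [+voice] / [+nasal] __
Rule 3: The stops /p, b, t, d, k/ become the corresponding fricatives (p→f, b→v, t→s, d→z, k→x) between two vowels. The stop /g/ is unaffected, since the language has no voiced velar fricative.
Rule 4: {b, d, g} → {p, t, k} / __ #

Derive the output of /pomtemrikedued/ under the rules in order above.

pondenrixezuet

Rule 1 (nasal place assimilation): /m/ precedes the alveolar consonant /t/, so it assimilates in place to [n]. /m/ precedes the alveolar consonant /r/, so it assimilates in place to [n]. /pomtemrikedued/ → pontenrikedued.
Rule 2 (post-nasal voicing): /t/ is a voiceless stop immediately after the nasal /n/, so it voices to [d]. /pontenrikedued/ → pondenrikedued.
Rule 3 (intervocalic spirantization): /k/ is a stop between vowels /i/ and /e/, so it spirantizes to the fricative [x]. /d/ is a stop between vowels /e/ and /u/, so it spirantizes to the fricative [z]. /pondenrikedued/ → pondenrixezued.
Rule 4 (final devoicing): /d/ is a voiced stop in word-final position, so it devoices to [t]. /pondenrixezued/ → pondenrixezuet.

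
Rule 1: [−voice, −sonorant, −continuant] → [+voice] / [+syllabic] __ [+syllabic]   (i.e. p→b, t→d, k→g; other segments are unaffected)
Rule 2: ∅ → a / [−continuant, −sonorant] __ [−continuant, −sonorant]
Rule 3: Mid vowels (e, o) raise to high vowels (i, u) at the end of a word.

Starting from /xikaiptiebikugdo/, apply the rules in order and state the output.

Rule 1 (intervocalic voicing): /k/ is a voiceless stop between vowels /i/ and /a/, so it voices to [g]. /k/ is a voiceless stop between vowels /i/ and /u/, so it voices to [g]. /xikaiptiebikugdo/ → xigaiptiebigugdo.
Rule 2 (stop-cluster a-epenthesis): /p/ and /t/ form a stop–stop cluster, so [a] is inserted between them. /g/ and /d/ form a stop–stop cluster, so [a] is inserted between them. /xigaiptiebigugdo/ → xigaipatiebigugado.
Rule 3 (final vowel raising): /o/ is a mid vowel in word-final position, so it raises to [u]. /xigaipatiebigugado/ → xigaipatiebigugadu.

xigaipatiebigugadu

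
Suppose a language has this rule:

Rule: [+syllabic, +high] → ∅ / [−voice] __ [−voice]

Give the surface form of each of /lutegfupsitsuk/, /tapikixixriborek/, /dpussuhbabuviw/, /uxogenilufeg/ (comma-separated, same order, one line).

lutegfpstsk, tapkxxriborek, dpsshbabuviw, uxogenilufeg

/lutegfupsitsuk/: /u/ is a high vowel flanked by voiceless consonants /f/ and /p/, so it deletes. /i/ is a high vowel flanked by voiceless consonants /s/ and /t/, so it deletes. /u/ is a high vowel flanked by voiceless consonants /s/ and /k/, so it deletes. → [lutegfpstsk].
/tapikixixriborek/: /i/ is a high vowel flanked by voiceless consonants /p/ and /k/, so it deletes. /i/ is a high vowel flanked by voiceless consonants /k/ and /x/, so it deletes. /i/ is a high vowel flanked by voiceless consonants /x/ and /x/, so it deletes. → [tapkxxriborek].
/dpussuhbabuviw/: /u/ is a high vowel flanked by voiceless consonants /p/ and /s/, so it deletes. /u/ is a high vowel flanked by voiceless consonants /s/ and /h/, so it deletes. → [dpsshbabuviw].
/uxogenilufeg/: the rule's environment is not met; surfaces unchanged as [uxogenilufeg].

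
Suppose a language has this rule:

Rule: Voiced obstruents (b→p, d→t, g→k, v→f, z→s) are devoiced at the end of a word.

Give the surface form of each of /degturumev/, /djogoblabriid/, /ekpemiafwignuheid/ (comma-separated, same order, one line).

degturumef, djogoblabriit, ekpemiafwignuheit

/degturumev/: /v/ is a voiced obstruent in word-final position, so it devoices to [f]. → [degturumef].
/djogoblabriid/: /d/ is a voiced obstruent in word-final position, so it devoices to [t]. → [djogoblabriit].
/ekpemiafwignuheid/: /d/ is a voiced obstruent in word-final position, so it devoices to [t]. → [ekpemiafwignuheit].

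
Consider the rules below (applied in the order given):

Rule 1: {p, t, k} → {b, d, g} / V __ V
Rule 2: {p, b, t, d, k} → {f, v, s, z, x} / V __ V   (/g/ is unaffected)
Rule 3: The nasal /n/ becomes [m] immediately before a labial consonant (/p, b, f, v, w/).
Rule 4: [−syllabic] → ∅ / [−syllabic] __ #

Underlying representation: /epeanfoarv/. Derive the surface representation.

eveamfoar

Rule 1 (intervocalic voicing): /p/ is a voiceless stop between vowels /e/ and /e/, so it voices to [b]. /epeanfoarv/ → ebeanfoarv.
Rule 2 (intervocalic spirantization): /b/ is a stop between vowels /e/ and /e/, so it spirantizes to the fricative [v]. /ebeanfoarv/ → eveanfoarv.
Rule 3 (nasal place assimilation): /n/ precedes the labial consonant /f/, so it assimilates in place to [m]. /eveanfoarv/ → eveamfoarv.
Rule 4 (final cluster simplification): /v/ is the second consonant of a word-final cluster /rv/, so it deletes. /eveamfoarv/ → eveamfoar.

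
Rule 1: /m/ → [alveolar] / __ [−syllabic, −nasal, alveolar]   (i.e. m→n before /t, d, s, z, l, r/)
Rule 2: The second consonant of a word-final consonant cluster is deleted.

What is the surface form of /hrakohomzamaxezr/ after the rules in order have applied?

Rule 1 (nasal place assimilation): /m/ precedes the alveolar consonant /z/, so it assimilates in place to [n]. /hrakohomzamaxezr/ → hrakohonzamaxezr.
Rule 2 (final cluster simplification): /r/ is the second consonant of a word-final cluster /zr/, so it deletes. /hrakohonzamaxezr/ → hrakohonzamaxez.

hrakohonzamaxez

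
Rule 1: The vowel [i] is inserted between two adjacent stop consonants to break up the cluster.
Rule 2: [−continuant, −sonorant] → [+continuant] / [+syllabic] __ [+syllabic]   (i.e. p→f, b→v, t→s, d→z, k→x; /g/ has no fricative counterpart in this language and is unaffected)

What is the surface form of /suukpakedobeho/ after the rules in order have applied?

Rule 1 (stop-cluster i-epenthesis): /k/ and /p/ form a stop–stop cluster, so [i] is inserted between them. /suukpakedobeho/ → suukipakedobeho.
Rule 2 (intervocalic spirantization): /k/ is a stop between vowels /u/ and /i/, so it spirantizes to the fricative [x]. /p/ is a stop between vowels /i/ and /a/, so it spirantizes to the fricative [f]. /k/ is a stop between vowels /a/ and /e/, so it spirantizes to the fricative [x]. /d/ is a stop between vowels /e/ and /o/, so it spirantizes to the fricative [z]. /b/ is a stop between vowels /o/ and /e/, so it spirantizes to the fricative [v]. /suukipakedobeho/ → suuxifaxezoveho.

suuxifaxezoveho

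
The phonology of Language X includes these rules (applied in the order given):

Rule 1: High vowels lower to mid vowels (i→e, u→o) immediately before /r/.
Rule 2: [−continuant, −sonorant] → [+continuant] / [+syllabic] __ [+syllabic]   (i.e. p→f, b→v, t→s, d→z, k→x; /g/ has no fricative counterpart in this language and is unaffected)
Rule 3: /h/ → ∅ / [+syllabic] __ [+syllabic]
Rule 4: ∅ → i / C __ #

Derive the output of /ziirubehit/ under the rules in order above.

Rule 1 (pre-rhotic lowering): /i/ is a high vowel immediately before /r/, so it lowers to [e]. /ziirubehit/ → zierubehit.
Rule 2 (intervocalic spirantization): /b/ is a stop between vowels /u/ and /e/, so it spirantizes to the fricative [v]. /zierubehit/ → zieruvehit.
Rule 3 (intervocalic h-deletion): /h/ occurs between vowels /e/ and /i/, so it deletes. /zieruvehit/ → zieruveit.
Rule 4 (final i-epenthesis): the form ends in the consonant /t/, so [i] is inserted word-finally. /zieruveit/ → zieruveiti.

zieruveiti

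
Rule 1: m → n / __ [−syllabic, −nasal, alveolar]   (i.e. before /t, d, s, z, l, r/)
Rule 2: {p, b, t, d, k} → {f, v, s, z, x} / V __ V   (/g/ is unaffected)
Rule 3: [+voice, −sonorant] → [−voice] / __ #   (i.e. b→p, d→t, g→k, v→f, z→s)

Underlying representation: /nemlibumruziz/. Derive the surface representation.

nenlivunruzis

Rule 1 (nasal place assimilation): /m/ precedes the alveolar consonant /l/, so it assimilates in place to [n]. /m/ precedes the alveolar consonant /r/, so it assimilates in place to [n]. /nemlibumruziz/ → nenlibunruziz.
Rule 2 (intervocalic spirantization): /b/ is a stop between vowels /i/ and /u/, so it spirantizes to the fricative [v]. /nenlibunruziz/ → nenlivunruziz.
Rule 3 (final devoicing): /z/ is a voiced obstruent in word-final position, so it devoices to [s]. /nenlivunruziz/ → nenlivunruzis.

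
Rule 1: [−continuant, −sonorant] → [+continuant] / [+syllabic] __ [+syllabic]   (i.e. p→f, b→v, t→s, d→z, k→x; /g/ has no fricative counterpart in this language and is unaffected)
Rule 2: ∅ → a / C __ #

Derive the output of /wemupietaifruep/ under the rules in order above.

Rule 1 (intervocalic spirantization): /p/ is a stop between vowels /u/ and /i/, so it spirantizes to the fricative [f]. /t/ is a stop between vowels /e/ and /a/, so it spirantizes to the fricative [s]. /wemupietaifruep/ → wemufiesaifruep.
Rule 2 (final a-epenthesis): the form ends in the consonant /p/, so [a] is inserted word-finally. /wemufiesaifruep/ → wemufiesaifruepa.

wemufiesaifruepa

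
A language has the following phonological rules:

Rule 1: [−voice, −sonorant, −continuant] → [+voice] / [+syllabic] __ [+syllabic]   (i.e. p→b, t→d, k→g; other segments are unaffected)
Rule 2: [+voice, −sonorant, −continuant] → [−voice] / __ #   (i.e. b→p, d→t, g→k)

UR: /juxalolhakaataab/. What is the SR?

Rule 1 (intervocalic voicing): /k/ is a voiceless stop between vowels /a/ and /a/, so it voices to [g]. /t/ is a voiceless stop between vowels /a/ and /a/, so it voices to [d]. /juxalolhakaataab/ → juxalolhagaadaab.
Rule 2 (final devoicing): /b/ is a voiced stop in word-final position, so it devoices to [p]. /juxalolhagaadaab/ → juxalolhagaadaap.

juxalolhagaadaap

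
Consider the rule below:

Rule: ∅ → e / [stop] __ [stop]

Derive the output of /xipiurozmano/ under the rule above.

xipiurozmano

No segment of /xipiurozmano/ meets the structural description of the rule, so the form surfaces unchanged.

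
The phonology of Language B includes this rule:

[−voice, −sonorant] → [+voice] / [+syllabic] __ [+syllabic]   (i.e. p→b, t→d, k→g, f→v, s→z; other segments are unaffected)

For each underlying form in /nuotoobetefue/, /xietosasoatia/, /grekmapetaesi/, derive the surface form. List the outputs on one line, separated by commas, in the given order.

nuodoobedevue, xiedozazoadia, grekmabedaezi

/nuotoobetefue/: /t/ is a voiceless obstruent between vowels /o/ and /o/, so it voices to [d]. /t/ is a voiceless obstruent between vowels /e/ and /e/, so it voices to [d]. /f/ is a voiceless obstruent between vowels /e/ and /u/, so it voices to [v]. → [nuodoobedevue].
/xietosasoatia/: /t/ is a voiceless obstruent between vowels /e/ and /o/, so it voices to [d]. /s/ is a voiceless obstruent between vowels /o/ and /a/, so it voices to [z]. /s/ is a voiceless obstruent between vowels /a/ and /o/, so it voices to [z]. /t/ is a voiceless obstruent between vowels /a/ and /i/, so it voices to [d]. → [xiedozazoadia].
/grekmapetaesi/: /p/ is a voiceless obstruent between vowels /a/ and /e/, so it voices to [b]. /t/ is a voiceless obstruent between vowels /e/ and /a/, so it voices to [d]. /s/ is a voiceless obstruent between vowels /e/ and /i/, so it voices to [z]. → [grekmabedaezi].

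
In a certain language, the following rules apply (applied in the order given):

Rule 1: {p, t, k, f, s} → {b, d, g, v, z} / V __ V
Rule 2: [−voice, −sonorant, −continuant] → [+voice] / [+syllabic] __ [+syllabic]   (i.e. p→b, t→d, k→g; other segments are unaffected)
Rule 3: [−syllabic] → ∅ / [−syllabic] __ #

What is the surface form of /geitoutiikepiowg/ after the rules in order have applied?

Rule 1 (intervocalic voicing): /t/ is a voiceless obstruent between vowels /i/ and /o/, so it voices to [d]. /t/ is a voiceless obstruent between vowels /u/ and /i/, so it voices to [d]. /k/ is a voiceless obstruent between vowels /i/ and /e/, so it voices to [g]. /p/ is a voiceless obstruent between vowels /e/ and /i/, so it voices to [b]. /geitoutiikepiowg/ → geidoudiigebiowg.
Rule 2 (intervocalic voicing): no segment meets the environment; /geidoudiigebiowg/ is unchanged.
Rule 3 (final cluster simplification): /g/ is the second consonant of a word-final cluster /wg/, so it deletes. /geidoudiigebiowg/ → geidoudiigebiow.

geidoudiigebiow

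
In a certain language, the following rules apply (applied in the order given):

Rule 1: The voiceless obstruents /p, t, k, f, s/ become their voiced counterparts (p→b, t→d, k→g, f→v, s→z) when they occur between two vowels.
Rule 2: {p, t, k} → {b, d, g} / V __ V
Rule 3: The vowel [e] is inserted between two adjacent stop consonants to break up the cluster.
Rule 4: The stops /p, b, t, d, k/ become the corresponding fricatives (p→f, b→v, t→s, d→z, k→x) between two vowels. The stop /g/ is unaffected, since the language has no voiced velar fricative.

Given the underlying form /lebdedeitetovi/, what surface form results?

levezezeizezovi

Rule 1 (intervocalic voicing): /t/ is a voiceless obstruent between vowels /i/ and /e/, so it voices to [d]. /t/ is a voiceless obstruent between vowels /e/ and /o/, so it voices to [d]. /lebdedeitetovi/ → lebdedeidedovi.
Rule 2 (intervocalic voicing): no segment meets the environment; /lebdedeidedovi/ is unchanged.
Rule 3 (stop-cluster e-epenthesis): /b/ and /d/ form a stop–stop cluster, so [e] is inserted between them. /lebdedeidedovi/ → lebededeidedovi.
Rule 4 (intervocalic spirantization): /b/ is a stop between vowels /e/ and /e/, so it spirantizes to the fricative [v]. /d/ is a stop between vowels /e/ and /e/, so it spirantizes to the fricative [z]. /d/ is a stop between vowels /e/ and /e/, so it spirantizes to the fricative [z]. /d/ is a stop between vowels /i/ and /e/, so it spirantizes to the fricative [z]. /d/ is a stop between vowels /e/ and /o/, so it spirantizes to the fricative [z]. /lebededeidedovi/ → levezezeizezovi.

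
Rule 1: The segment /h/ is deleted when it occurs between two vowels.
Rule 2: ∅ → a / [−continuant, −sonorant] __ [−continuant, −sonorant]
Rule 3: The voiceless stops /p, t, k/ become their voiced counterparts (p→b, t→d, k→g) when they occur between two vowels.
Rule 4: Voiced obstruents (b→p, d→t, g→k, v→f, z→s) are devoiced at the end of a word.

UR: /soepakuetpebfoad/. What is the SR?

Rule 1 (intervocalic h-deletion): no segment meets the environment; /soepakuetpebfoad/ is unchanged.
Rule 2 (stop-cluster a-epenthesis): /t/ and /p/ form a stop–stop cluster, so [a] is inserted between them. /soepakuetpebfoad/ → soepakuetapebfoad.
Rule 3 (intervocalic voicing): /p/ is a voiceless stop between vowels /e/ and /a/, so it voices to [b]. /k/ is a voiceless stop between vowels /a/ and /u/, so it voices to [g]. /t/ is a voiceless stop between vowels /e/ and /a/, so it voices to [d]. /p/ is a voiceless stop between vowels /a/ and /e/, so it voices to [b]. /soepakuetapebfoad/ → soebaguedabebfoad.
Rule 4 (final devoicing): /d/ is a voiced obstruent in word-final position, so it devoices to [t]. /soebaguedabebfoad/ → soebaguedabebfoat.

soebaguedabebfoat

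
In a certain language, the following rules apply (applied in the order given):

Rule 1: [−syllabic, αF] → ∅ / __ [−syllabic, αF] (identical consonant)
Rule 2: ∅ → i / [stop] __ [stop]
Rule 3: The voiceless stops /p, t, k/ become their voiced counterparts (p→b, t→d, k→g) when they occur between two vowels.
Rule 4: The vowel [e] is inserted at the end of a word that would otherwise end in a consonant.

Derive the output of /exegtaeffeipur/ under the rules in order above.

Rule 1 (degemination): /ff/ is a geminate; the first /f/ deletes. /exegtaeffeipur/ → exegtaefeipur.
Rule 2 (stop-cluster i-epenthesis): /g/ and /t/ form a stop–stop cluster, so [i] is inserted between them. /exegtaefeipur/ → exegitaefeipur.
Rule 3 (intervocalic voicing): /t/ is a voiceless stop between vowels /i/ and /a/, so it voices to [d]. /p/ is a voiceless stop between vowels /i/ and /u/, so it voices to [b]. /exegitaefeipur/ → exegidaefeibur.
Rule 4 (final e-epenthesis): the form ends in the consonant /r/, so [e] is inserted word-finally. /exegidaefeibur/ → exegidaefeibure.

exegidaefeibure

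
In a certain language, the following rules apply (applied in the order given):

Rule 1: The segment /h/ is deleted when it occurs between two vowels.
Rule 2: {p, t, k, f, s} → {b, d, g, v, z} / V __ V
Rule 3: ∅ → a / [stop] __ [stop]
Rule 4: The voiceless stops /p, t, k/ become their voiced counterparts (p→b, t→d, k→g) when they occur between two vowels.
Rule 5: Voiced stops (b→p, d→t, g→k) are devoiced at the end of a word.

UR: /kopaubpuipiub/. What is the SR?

kobaubabuibiup

Rule 1 (intervocalic h-deletion): no segment meets the environment; /kopaubpuipiub/ is unchanged.
Rule 2 (intervocalic voicing): /p/ is a voiceless obstruent between vowels /o/ and /a/, so it voices to [b]. /p/ is a voiceless obstruent between vowels /i/ and /i/, so it voices to [b]. /kopaubpuipiub/ → kobaubpuibiub.
Rule 3 (stop-cluster a-epenthesis): /b/ and /p/ form a stop–stop cluster, so [a] is inserted between them. /kobaubpuibiub/ → kobaubapuibiub.
Rule 4 (intervocalic voicing): /p/ is a voiceless stop between vowels /a/ and /u/, so it voices to [b]. /kobaubapuibiub/ → kobaubabuibiub.
Rule 5 (final devoicing): /b/ is a voiced stop in word-final position, so it devoices to [p]. /kobaubabuibiub/ → kobaubabuibiup.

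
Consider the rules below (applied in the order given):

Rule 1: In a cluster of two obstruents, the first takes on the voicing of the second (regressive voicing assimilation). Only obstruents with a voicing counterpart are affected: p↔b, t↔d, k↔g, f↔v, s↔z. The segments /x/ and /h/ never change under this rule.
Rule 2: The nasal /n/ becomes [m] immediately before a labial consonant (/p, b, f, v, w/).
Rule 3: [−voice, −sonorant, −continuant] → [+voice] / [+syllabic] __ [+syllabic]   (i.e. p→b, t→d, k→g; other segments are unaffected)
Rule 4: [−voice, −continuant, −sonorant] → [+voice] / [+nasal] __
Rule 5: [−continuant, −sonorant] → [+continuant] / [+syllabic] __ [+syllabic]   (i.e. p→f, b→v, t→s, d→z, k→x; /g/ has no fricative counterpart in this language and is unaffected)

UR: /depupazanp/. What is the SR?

Rule 1 (regressive voicing assimilation): no segment meets the environment; /depupazanp/ is unchanged.
Rule 2 (nasal place assimilation): /n/ precedes the labial consonant /p/, so it assimilates in place to [m]. /depupazanp/ → depupazamp.
Rule 3 (intervocalic voicing): /p/ is a voiceless stop between vowels /e/ and /u/, so it voices to [b]. /p/ is a voiceless stop between vowels /u/ and /a/, so it voices to [b]. /depupazamp/ → debubazamp.
Rule 4 (post-nasal voicing): /p/ is a voiceless stop immediately after the nasal /m/, so it voices to [b]. /debubazamp/ → debubazamb.
Rule 5 (intervocalic spirantization): /b/ is a stop between vowels /e/ and /u/, so it spirantizes to the fricative [v]. /b/ is a stop between vowels /u/ and /a/, so it spirantizes to the fricative [v]. /debubazamb/ → devuvazamb.

devuvazamb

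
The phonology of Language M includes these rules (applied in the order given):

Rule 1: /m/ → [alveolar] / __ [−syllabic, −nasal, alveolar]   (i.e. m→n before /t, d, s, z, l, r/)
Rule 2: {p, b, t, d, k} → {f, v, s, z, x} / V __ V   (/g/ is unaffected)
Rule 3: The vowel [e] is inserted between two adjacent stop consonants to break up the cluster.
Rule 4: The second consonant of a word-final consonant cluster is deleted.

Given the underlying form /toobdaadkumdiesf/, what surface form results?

toobedaadekundies

Rule 1 (nasal place assimilation): /m/ precedes the alveolar consonant /d/, so it assimilates in place to [n]. /toobdaadkumdiesf/ → toobdaadkundiesf.
Rule 2 (intervocalic spirantization): no segment meets the environment; /toobdaadkundiesf/ is unchanged.
Rule 3 (stop-cluster e-epenthesis): /b/ and /d/ form a stop–stop cluster, so [e] is inserted between them. /d/ and /k/ form a stop–stop cluster, so [e] is inserted between them. /toobdaadkundiesf/ → toobedaadekundiesf.
Rule 4 (final cluster simplification): /f/ is the second consonant of a word-final cluster /sf/, so it deletes. /toobedaadekundiesf/ → toobedaadekundies.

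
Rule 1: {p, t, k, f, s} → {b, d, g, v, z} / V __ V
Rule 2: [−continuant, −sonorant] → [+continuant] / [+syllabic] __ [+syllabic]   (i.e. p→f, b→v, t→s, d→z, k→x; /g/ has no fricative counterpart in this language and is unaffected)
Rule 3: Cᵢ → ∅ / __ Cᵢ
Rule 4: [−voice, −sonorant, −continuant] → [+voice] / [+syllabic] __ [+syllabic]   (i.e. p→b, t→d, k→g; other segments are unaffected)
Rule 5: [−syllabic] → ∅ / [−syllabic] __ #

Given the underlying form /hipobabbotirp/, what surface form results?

hivovabozir

Rule 1 (intervocalic voicing): /p/ is a voiceless obstruent between vowels /i/ and /o/, so it voices to [b]. /t/ is a voiceless obstruent between vowels /o/ and /i/, so it voices to [d]. /hipobabbotirp/ → hibobabbodirp.
Rule 2 (intervocalic spirantization): /b/ is a stop between vowels /i/ and /o/, so it spirantizes to the fricative [v]. /b/ is a stop between vowels /o/ and /a/, so it spirantizes to the fricative [v]. /d/ is a stop between vowels /o/ and /i/, so it spirantizes to the fricative [z]. /hibobabbodirp/ → hivovabbozirp.
Rule 3 (degemination): /bb/ is a geminate; the first /b/ deletes. /hivovabbozirp/ → hivovabozirp.
Rule 4 (intervocalic voicing): no segment meets the environment; /hivovabozirp/ is unchanged.
Rule 5 (final cluster simplification): /p/ is the second consonant of a word-final cluster /rp/, so it deletes. /hivovabozirp/ → hivovabozir.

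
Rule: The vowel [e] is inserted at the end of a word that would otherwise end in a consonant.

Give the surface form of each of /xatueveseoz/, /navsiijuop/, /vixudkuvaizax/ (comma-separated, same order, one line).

/xatueveseoz/: the form ends in the consonant /z/, so [e] is inserted word-finally. → [xatueveseoze].
/navsiijuop/: the form ends in the consonant /p/, so [e] is inserted word-finally. → [navsiijuope].
/vixudkuvaizax/: the form ends in the consonant /x/, so [e] is inserted word-finally. → [vixudkuvaizaxe].

xatueveseoze, navsiijuope, vixudkuvaizaxe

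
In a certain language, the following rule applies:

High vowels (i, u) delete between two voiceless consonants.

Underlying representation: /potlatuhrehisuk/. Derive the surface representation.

/u/ is a high vowel flanked by voiceless consonants /t/ and /h/, so it deletes.
/i/ is a high vowel flanked by voiceless consonants /h/ and /s/, so it deletes.
/u/ is a high vowel flanked by voiceless consonants /s/ and /k/, so it deletes.
Surface form: [potlathrehsk].

potlathrehsk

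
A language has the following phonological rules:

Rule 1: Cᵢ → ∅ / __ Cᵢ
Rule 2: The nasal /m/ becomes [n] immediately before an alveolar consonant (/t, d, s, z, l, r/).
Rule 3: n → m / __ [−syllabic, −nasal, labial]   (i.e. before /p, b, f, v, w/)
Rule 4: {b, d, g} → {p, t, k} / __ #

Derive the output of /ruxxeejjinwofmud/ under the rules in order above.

ruxeejimwofmut

Rule 1 (degemination): /xx/ is a geminate; the first /x/ deletes. /jj/ is a geminate; the first /j/ deletes. /ruxxeejjinwofmud/ → ruxeejinwofmud.
Rule 2 (nasal place assimilation): no segment meets the environment; /ruxeejinwofmud/ is unchanged.
Rule 3 (nasal place assimilation): /n/ precedes the labial consonant /w/, so it assimilates in place to [m]. /ruxeejinwofmud/ → ruxeejimwofmud.
Rule 4 (final devoicing): /d/ is a voiced stop in word-final position, so it devoices to [t]. /ruxeejimwofmud/ → ruxeejimwofmut.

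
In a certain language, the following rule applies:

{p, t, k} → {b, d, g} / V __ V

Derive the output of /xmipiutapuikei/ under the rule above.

/p/ is a voiceless stop between vowels /i/ and /i/, so it voices to [b].
/t/ is a voiceless stop between vowels /u/ and /a/, so it voices to [d].
/p/ is a voiceless stop between vowels /a/ and /u/, so it voices to [b].
/k/ is a voiceless stop between vowels /i/ and /e/, so it voices to [g].
Surface form: [xmibiudabuigei].

xmibiudabuigei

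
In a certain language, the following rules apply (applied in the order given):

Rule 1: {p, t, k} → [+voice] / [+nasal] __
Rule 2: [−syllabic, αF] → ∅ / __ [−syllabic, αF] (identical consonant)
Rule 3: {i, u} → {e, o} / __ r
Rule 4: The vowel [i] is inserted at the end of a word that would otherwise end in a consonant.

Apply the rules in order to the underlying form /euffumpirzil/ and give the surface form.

Rule 1 (post-nasal voicing): /p/ is a voiceless stop immediately after the nasal /m/, so it voices to [b]. /euffumpirzil/ → euffumbirzil.
Rule 2 (degemination): /ff/ is a geminate; the first /f/ deletes. /euffumbirzil/ → eufumbirzil.
Rule 3 (pre-rhotic lowering): /i/ is a high vowel immediately before /r/, so it lowers to [e]. /eufumbirzil/ → eufumberzil.
Rule 4 (final i-epenthesis): the form ends in the consonant /l/, so [i] is inserted word-finally. /eufumberzil/ → eufumberzili.

eufumberzili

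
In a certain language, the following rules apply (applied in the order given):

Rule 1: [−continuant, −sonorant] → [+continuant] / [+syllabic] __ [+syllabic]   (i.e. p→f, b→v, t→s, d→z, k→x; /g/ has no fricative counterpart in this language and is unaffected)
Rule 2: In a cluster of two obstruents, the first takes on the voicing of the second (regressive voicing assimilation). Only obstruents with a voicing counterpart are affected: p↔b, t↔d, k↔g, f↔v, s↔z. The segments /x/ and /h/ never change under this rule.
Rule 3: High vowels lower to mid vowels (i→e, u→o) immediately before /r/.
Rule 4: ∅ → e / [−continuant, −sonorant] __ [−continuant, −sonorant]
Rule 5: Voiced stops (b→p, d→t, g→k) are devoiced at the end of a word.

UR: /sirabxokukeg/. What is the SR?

Rule 1 (intervocalic spirantization): /k/ is a stop between vowels /o/ and /u/, so it spirantizes to the fricative [x]. /k/ is a stop between vowels /u/ and /e/, so it spirantizes to the fricative [x]. /sirabxokukeg/ → sirabxoxuxeg.
Rule 2 (regressive voicing assimilation): /b/ precedes the voiceless obstruent /x/, so it devoices to [p] by assimilation. /sirabxoxuxeg/ → sirapxoxuxeg.
Rule 3 (pre-rhotic lowering): /i/ is a high vowel immediately before /r/, so it lowers to [e]. /sirapxoxuxeg/ → serapxoxuxeg.
Rule 4 (stop-cluster e-epenthesis): no segment meets the environment; /serapxoxuxeg/ is unchanged.
Rule 5 (final devoicing): /g/ is a voiced stop in word-final position, so it devoices to [k]. /serapxoxuxeg/ → serapxoxuxek.

serapxoxuxek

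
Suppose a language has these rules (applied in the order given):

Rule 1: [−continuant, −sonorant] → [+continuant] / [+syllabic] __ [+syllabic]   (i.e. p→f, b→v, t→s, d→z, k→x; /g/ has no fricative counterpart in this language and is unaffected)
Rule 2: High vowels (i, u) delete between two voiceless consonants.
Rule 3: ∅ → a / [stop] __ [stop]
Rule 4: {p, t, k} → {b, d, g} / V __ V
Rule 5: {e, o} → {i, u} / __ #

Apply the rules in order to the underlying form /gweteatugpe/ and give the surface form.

gweseasugabi

Rule 1 (intervocalic spirantization): /t/ is a stop between vowels /e/ and /e/, so it spirantizes to the fricative [s]. /t/ is a stop between vowels /a/ and /u/, so it spirantizes to the fricative [s]. /gweteatugpe/ → gweseasugpe.
Rule 2 (high vowel syncope): no segment meets the environment; /gweseasugpe/ is unchanged.
Rule 3 (stop-cluster a-epenthesis): /g/ and /p/ form a stop–stop cluster, so [a] is inserted between them. /gweseasugpe/ → gweseasugape.
Rule 4 (intervocalic voicing): /p/ is a voiceless stop between vowels /a/ and /e/, so it voices to [b]. /gweseasugape/ → gweseasugabe.
Rule 5 (final vowel raising): /e/ is a mid vowel in word-final position, so it raises to [i]. /gweseasugabe/ → gweseasugabi.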